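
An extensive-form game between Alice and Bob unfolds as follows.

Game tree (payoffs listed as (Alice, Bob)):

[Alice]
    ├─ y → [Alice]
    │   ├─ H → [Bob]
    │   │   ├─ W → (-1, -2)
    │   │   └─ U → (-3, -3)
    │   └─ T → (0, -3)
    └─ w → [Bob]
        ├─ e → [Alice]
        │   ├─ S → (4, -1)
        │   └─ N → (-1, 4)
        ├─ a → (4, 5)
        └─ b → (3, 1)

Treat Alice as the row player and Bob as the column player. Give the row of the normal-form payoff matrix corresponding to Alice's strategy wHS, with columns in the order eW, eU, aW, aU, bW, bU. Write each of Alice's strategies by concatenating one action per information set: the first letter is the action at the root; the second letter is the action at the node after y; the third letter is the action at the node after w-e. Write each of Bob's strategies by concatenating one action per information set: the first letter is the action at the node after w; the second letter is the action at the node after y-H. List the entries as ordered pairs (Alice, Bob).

(4,-1) (4,-1) (4,5) (4,5) (3,1) (3,1)

vs eW: Alice plays w → Bob plays e at [w] → Alice plays S at [w-e] → (4, -1)
vs eU: Alice plays w → Bob plays e at [w] → Alice plays S at [w-e] → (4, -1)
vs aW: Alice plays w → Bob plays a at [w] → (4, 5)
vs aU: Alice plays w → Bob plays a at [w] → (4, 5)
vs bW: Alice plays w → Bob plays b at [w] → (3, 1)
vs bU: Alice plays w → Bob plays b at [w] → (3, 1)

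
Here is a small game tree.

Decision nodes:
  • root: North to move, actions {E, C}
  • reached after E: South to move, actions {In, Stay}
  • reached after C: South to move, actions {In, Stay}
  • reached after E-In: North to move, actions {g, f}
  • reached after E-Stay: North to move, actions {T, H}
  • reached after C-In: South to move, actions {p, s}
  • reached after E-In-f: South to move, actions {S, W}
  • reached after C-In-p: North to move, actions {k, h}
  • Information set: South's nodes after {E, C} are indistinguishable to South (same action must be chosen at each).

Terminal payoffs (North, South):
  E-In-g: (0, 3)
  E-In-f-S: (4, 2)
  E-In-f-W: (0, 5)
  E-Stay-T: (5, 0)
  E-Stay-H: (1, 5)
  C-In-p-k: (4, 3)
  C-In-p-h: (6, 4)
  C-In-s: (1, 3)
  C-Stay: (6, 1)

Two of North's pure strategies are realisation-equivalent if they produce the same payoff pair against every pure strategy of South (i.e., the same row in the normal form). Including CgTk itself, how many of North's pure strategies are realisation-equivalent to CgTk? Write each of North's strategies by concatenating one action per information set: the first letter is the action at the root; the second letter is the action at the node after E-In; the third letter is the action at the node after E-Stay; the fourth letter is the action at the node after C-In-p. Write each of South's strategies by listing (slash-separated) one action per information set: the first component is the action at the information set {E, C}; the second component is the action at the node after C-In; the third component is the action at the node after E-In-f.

Row for CgTk (columns In/p/S, In/p/W, In/s/S, In/s/W, Stay/p/S, Stay/p/W, Stay/s/S, Stay/s/W): (4,3) (4,3) (1,3) (1,3) (6,1) (6,1) (6,1) (6,1).
Under CgTk, North's choice at the node after E-In and at the node after E-Stay can never be reached regardless of what South does, so varying those choices leaves every outcome unchanged.
Holding the reachable choices fixed and varying the unreachable ones freely already gives 2 × 2 = 4 equivalent strategies.
No other strategy reproduces this row, so those 4 are the full class: CgTk, CgHk, CfTk, CfHk.

4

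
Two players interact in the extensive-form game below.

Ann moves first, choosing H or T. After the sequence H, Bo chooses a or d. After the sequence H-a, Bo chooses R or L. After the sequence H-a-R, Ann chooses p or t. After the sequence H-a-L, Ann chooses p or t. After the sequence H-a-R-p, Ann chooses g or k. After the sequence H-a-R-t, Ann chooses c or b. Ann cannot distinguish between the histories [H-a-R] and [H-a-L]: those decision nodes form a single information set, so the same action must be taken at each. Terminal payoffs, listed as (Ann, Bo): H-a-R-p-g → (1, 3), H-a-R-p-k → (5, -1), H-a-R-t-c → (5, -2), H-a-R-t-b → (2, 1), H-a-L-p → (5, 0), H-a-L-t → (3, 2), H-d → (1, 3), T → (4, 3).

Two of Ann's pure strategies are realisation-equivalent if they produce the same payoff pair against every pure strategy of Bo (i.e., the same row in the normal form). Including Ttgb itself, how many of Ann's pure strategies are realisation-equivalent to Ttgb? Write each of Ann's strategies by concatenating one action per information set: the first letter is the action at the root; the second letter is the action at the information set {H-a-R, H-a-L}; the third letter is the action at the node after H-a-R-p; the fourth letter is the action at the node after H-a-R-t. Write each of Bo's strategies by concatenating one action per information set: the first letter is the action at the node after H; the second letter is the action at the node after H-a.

8

Row for Ttgb (columns aR, aL, dR, dL): (4,3) (4,3) (4,3) (4,3).
Under Ttgb, Ann's choice at the information set {H-a-R, H-a-L} and at the node after H-a-R-p and at the node after H-a-R-t can never be reached regardless of what Bo does, so varying those choices leaves every outcome unchanged.
Holding the reachable choices fixed and varying the unreachable ones freely already gives 2 × 2 × 2 = 8 equivalent strategies.
No other strategy reproduces this row, so those 8 are the full class: Tpgc, Tpgb, Tpkc, Tpkb, Ttgc, Ttgb, Ttkc, Ttkb.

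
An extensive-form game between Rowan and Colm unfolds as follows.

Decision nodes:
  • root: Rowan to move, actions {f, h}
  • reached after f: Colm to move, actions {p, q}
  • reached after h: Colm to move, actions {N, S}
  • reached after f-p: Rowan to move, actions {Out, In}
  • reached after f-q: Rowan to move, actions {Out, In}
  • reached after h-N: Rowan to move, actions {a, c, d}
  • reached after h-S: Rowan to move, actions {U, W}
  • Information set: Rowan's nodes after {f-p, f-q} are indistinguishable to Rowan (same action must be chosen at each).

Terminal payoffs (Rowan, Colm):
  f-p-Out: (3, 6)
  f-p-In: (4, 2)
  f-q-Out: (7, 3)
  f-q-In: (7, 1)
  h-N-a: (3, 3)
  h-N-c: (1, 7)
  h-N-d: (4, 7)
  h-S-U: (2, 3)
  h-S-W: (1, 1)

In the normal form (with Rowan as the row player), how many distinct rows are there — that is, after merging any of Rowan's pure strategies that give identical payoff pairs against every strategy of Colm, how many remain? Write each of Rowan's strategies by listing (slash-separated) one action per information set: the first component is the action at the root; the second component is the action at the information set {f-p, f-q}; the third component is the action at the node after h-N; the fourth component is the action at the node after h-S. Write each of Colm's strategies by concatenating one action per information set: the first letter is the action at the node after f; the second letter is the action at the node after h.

Rowan has 24 pure strategies: f/Out/a/U, f/Out/a/W, f/Out/c/U, f/Out/c/W, f/Out/d/U, f/Out/d/W, f/In/a/U, f/In/a/W, f/In/c/U, f/In/c/W, f/In/d/U, f/In/d/W, h/Out/a/U, h/Out/a/W, h/Out/c/U, h/Out/c/W, h/Out/d/U, h/Out/d/W, h/In/a/U, h/In/a/W, h/In/c/U, h/In/c/W, h/In/d/U, h/In/d/W. Columns: pN, pS, qN, qS.
{f/Out/a/U, f/Out/a/W, f/Out/c/U, f/Out/c/W, f/Out/d/U, f/Out/d/W} → row (3,6) (3,6) (7,3) (7,3)
{f/In/a/U, f/In/a/W, f/In/c/U, f/In/c/W, f/In/d/U, f/In/d/W} → row (4,2) (4,2) (7,1) (7,1)
{h/Out/a/U, h/In/a/U} → row (3,3) (2,3) (3,3) (2,3)
{h/Out/a/W, h/In/a/W} → row (3,3) (1,1) (3,3) (1,1)
{h/Out/c/U, h/In/c/U} → row (1,7) (2,3) (1,7) (2,3)
{h/Out/c/W, h/In/c/W} → row (1,7) (1,1) (1,7) (1,1)
{h/Out/d/U, h/In/d/U} → row (4,7) (2,3) (4,7) (2,3)
{h/Out/d/W, h/In/d/W} → row (4,7) (1,1) (4,7) (1,1)
That's 8 distinct rows out of 24 strategies.

8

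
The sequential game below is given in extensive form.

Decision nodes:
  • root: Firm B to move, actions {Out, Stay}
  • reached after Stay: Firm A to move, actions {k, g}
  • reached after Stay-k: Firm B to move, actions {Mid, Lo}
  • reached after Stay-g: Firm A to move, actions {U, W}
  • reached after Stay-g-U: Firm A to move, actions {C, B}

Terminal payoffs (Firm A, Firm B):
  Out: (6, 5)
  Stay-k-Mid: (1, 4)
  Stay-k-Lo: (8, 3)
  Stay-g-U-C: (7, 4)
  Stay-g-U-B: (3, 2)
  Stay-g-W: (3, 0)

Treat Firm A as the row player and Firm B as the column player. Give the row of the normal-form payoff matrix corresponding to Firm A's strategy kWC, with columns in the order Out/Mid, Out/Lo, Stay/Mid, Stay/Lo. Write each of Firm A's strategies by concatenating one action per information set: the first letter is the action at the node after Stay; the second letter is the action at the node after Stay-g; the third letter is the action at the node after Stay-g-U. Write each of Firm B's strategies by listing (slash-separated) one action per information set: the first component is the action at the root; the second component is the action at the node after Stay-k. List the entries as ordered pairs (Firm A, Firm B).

(6,5) (6,5) (1,4) (8,3)

vs Out/Mid: Firm B plays Out → (6, 5)
vs Out/Lo: Firm B plays Out → (6, 5)
vs Stay/Mid: Firm B plays Stay → Firm A plays k at [Stay] → Firm B plays Mid at [Stay-k] → (1, 4)
vs Stay/Lo: Firm B plays Stay → Firm A plays k at [Stay] → Firm B plays Lo at [Stay-k] → (8, 3)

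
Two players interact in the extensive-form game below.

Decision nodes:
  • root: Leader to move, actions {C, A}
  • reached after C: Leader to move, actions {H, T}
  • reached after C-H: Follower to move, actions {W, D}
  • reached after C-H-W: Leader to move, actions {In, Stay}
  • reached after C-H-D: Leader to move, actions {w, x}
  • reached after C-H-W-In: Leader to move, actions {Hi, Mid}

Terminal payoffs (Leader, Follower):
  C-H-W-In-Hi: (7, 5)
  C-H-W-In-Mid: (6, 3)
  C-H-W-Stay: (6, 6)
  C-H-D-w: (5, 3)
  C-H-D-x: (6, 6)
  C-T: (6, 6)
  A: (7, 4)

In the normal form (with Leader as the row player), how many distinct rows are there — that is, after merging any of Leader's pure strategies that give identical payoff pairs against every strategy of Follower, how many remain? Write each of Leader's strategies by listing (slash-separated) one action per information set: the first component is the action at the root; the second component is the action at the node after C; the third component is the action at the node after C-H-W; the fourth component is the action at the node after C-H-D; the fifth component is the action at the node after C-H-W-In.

7

Leader has 32 pure strategies: C/H/In/w/Hi, C/H/In/w/Mid, C/H/In/x/Hi, C/H/In/x/Mid, C/H/Stay/w/Hi, C/H/Stay/w/Mid, C/H/Stay/x/Hi, C/H/Stay/x/Mid, C/T/In/w/Hi, C/T/In/w/Mid, C/T/In/x/Hi, C/T/In/x/Mid, C/T/Stay/w/Hi, C/T/Stay/w/Mid, C/T/Stay/x/Hi, C/T/Stay/x/Mid, A/H/In/w/Hi, A/H/In/w/Mid, A/H/In/x/Hi, A/H/In/x/Mid, A/H/Stay/w/Hi, A/H/Stay/w/Mid, A/H/Stay/x/Hi, A/H/Stay/x/Mid, A/T/In/w/Hi, A/T/In/w/Mid, A/T/In/x/Hi, A/T/In/x/Mid, A/T/Stay/w/Hi, A/T/Stay/w/Mid, A/T/Stay/x/Hi, A/T/Stay/x/Mid. Columns: W, D.
{C/H/In/w/Hi} → row (7,5) (5,3)
{C/H/In/w/Mid} → row (6,3) (5,3)
{C/H/In/x/Hi} → row (7,5) (6,6)
{C/H/In/x/Mid} → row (6,3) (6,6)
{C/H/Stay/w/Hi, C/H/Stay/w/Mid} → row (6,6) (5,3)
{C/H/Stay/x/Hi, C/H/Stay/x/Mid, C/T/In/w/Hi, C/T/In/w/Mid, C/T/In/x/Hi, C/T/In/x/Mid, C/T/Stay/w/Hi, C/T/Stay/w/Mid, C/T/Stay/x/Hi, C/T/Stay/x/Mid} → row (6,6) (6,6)
{A/H/In/w/Hi, A/H/In/w/Mid, A/H/In/x/Hi, A/H/In/x/Mid, A/H/Stay/w/Hi, A/H/Stay/w/Mid, A/H/Stay/x/Hi, A/H/Stay/x/Mid, A/T/In/w/Hi, A/T/In/w/Mid, A/T/In/x/Hi, A/T/In/x/Mid, A/T/Stay/w/Hi, A/T/Stay/w/Mid, A/T/Stay/x/Hi, A/T/Stay/x/Mid} → row (7,4) (7,4)
That's 7 distinct rows out of 32 strategies.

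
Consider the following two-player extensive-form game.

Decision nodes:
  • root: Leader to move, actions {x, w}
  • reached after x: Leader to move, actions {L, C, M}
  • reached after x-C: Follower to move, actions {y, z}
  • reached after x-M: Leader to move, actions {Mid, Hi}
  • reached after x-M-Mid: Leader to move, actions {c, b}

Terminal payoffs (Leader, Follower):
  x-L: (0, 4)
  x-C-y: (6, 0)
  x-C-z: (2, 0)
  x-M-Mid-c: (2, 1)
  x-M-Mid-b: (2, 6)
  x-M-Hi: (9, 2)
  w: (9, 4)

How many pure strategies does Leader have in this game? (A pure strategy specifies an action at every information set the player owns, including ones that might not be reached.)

24

Leader owns the root with actions {x, w} — two choices.
Leader owns the node after x with actions {L, C, M} — three choices.
Leader owns the node after x-M with actions {Mid, Hi} — two choices.
Leader owns the node after x-M-Mid with actions {c, b} — two choices.
A pure strategy fixes one action at each information set independently, so the count is the product 2 × 3 × 2 × 2 = 24.
(For reference, Follower has 2 pure strategies, giving a 24×2 normal-form matrix.)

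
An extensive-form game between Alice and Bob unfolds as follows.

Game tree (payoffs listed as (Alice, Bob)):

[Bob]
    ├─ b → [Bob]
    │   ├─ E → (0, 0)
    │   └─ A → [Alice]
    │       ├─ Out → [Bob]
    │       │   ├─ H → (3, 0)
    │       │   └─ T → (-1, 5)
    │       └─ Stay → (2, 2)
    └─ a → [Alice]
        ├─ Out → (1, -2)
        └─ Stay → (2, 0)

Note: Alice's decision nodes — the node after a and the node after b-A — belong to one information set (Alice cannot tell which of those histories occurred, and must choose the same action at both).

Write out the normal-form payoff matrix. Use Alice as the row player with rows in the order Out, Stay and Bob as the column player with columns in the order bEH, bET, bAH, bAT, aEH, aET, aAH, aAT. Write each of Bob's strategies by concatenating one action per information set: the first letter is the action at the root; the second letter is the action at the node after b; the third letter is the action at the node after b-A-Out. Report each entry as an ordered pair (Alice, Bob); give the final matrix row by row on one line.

Row Out: bEH→(0,0), bET→(0,0), bAH→(3,0), bAT→(-1,5), aEH→(1,-2), aET→(1,-2), aAH→(1,-2), aAT→(1,-2)
Row Stay: bEH→(0,0), bET→(0,0), bAH→(2,2), bAT→(2,2), aEH→(2,0), aET→(2,0), aAH→(2,0), aAT→(2,0)

Out: (0,0) (0,0) (3,0) (-1,5) (1,-2) (1,-2) (1,-2) (1,-2) | Stay: (0,0) (0,0) (2,2) (2,2) (2,0) (2,0) (2,0) (2,0)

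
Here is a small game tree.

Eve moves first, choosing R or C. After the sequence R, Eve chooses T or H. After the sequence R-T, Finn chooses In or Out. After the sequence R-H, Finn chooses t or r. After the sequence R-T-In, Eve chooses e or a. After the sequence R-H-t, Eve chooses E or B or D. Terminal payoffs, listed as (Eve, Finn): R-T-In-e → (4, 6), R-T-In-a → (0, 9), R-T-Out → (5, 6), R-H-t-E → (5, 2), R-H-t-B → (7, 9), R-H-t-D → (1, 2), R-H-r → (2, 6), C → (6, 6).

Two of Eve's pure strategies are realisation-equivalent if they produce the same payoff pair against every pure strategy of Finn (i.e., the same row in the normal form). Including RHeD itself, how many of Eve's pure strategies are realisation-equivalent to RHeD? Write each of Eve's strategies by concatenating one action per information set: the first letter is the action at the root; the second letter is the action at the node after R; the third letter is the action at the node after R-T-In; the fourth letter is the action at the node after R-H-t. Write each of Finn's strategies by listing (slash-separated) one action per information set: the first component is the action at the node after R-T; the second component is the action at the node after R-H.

2

Row for RHeD (columns In/t, In/r, Out/t, Out/r): (1,2) (2,6) (1,2) (2,6).
Under RHeD, Eve's choice at the node after R-T-In can never be reached regardless of what Finn does, so varying those choices leaves every outcome unchanged.
Holding the reachable choices fixed and varying the unreachable one freely already gives 2 equivalent strategies.
No other strategy reproduces this row, so those 2 are the full class: RHeD, RHaD.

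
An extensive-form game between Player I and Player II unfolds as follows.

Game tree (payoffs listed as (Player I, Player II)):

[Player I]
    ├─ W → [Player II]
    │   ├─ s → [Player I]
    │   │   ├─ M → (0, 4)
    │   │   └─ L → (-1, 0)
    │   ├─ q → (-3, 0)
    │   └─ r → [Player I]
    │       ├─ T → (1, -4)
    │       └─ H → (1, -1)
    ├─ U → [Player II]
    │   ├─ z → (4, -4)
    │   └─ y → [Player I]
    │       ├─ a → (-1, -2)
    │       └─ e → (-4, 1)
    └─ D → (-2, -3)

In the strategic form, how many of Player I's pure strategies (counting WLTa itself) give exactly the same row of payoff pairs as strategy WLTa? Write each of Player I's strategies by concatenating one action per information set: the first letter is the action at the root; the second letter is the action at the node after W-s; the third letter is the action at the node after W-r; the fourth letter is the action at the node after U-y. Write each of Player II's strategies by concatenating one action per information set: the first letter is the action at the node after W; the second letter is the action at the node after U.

Row for WLTa (columns sz, sy, qz, qy, rz, ry): (-1,0) (-1,0) (-3,0) (-3,0) (1,-4) (1,-4).
Under WLTa, Player I's choice at the node after U-y can never be reached regardless of what Player II does, so varying those choices leaves every outcome unchanged.
Holding the reachable choices fixed and varying the unreachable one freely already gives 2 equivalent strategies.
No other strategy reproduces this row, so those 2 are the full class: WLTa, WLTe.

2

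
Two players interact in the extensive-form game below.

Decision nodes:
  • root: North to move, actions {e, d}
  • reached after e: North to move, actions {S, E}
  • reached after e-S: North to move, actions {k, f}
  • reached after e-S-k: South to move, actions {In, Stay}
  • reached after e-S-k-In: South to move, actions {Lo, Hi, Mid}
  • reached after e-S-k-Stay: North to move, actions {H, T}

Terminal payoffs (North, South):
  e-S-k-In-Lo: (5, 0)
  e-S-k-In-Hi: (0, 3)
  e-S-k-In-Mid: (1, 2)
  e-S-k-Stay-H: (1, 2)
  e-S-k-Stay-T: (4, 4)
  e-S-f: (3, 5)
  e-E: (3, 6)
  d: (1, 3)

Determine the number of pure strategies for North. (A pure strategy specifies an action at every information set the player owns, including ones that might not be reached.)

16

North owns the root with actions {e, d} — two choices.
North owns the node after e with actions {S, E} — two choices.
North owns the node after e-S with actions {k, f} — two choices.
North owns the node after e-S-k-Stay with actions {H, T} — two choices.
A pure strategy fixes one action at each information set independently, so the count is the product 2 × 2 × 2 × 2 = 16.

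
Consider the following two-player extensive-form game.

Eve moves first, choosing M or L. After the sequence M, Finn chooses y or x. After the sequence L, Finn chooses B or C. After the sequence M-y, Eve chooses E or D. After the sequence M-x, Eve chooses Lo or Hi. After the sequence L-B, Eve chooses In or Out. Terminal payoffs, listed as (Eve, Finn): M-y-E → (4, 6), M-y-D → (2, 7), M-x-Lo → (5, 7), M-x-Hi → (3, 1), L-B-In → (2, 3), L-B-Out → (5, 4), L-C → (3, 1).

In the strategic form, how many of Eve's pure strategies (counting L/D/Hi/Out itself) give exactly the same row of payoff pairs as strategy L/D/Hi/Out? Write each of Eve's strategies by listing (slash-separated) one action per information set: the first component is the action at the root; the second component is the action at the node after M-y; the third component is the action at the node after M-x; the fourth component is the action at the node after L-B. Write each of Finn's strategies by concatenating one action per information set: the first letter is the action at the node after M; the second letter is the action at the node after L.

Row for L/D/Hi/Out (columns yB, yC, xB, xC): (5,4) (3,1) (5,4) (3,1).
Under L/D/Hi/Out, Eve's choice at the node after M-y and at the node after M-x can never be reached regardless of what Finn does, so varying those choices leaves every outcome unchanged.
Holding the reachable choices fixed and varying the unreachable ones freely already gives 2 × 2 = 4 equivalent strategies.
No other strategy reproduces this row, so those 4 are the full class: L/E/Lo/Out, L/E/Hi/Out, L/D/Lo/Out, L/D/Hi/Out.

4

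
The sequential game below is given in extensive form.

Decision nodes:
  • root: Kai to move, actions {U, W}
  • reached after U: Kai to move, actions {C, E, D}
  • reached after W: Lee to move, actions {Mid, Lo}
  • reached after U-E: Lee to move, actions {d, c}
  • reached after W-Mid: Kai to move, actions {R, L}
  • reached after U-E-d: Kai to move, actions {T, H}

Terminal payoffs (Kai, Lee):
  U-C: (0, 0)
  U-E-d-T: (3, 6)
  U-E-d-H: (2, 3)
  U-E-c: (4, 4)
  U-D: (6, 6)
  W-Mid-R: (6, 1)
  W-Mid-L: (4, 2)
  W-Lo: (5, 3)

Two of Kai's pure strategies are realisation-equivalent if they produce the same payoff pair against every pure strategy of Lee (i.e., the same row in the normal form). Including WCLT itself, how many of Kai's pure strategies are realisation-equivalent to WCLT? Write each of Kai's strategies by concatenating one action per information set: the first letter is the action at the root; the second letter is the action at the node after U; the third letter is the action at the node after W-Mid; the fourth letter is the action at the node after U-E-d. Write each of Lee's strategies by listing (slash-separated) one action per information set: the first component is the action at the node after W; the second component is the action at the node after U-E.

Row for WCLT (columns Mid/d, Mid/c, Lo/d, Lo/c): (4,2) (4,2) (5,3) (5,3).
Under WCLT, Kai's choice at the node after U and at the node after U-E-d can never be reached regardless of what Lee does, so varying those choices leaves every outcome unchanged.
Holding the reachable choices fixed and varying the unreachable ones freely already gives 3 × 2 = 6 equivalent strategies.
No other strategy reproduces this row, so those 6 are the full class: WCLT, WCLH, WELT, WELH, WDLT, WDLH.

6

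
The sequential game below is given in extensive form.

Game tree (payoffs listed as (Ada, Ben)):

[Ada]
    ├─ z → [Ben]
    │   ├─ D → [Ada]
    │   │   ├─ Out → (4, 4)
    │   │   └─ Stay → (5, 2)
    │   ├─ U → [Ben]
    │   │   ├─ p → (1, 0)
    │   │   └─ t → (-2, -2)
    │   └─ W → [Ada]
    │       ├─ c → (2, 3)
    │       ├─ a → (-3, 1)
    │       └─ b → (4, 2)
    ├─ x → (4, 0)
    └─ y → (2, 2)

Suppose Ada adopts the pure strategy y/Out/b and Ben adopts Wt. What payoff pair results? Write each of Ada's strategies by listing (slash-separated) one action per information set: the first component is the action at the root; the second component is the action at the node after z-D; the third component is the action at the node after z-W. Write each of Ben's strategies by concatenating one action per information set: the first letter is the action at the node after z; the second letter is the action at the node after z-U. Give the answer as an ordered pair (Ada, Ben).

Trace the play path from the root:
  Ada plays y
→ terminal payoff (2, 2).
(Ada's choice at the node after z-D is never reached on this path, so it doesn't affect the outcome.)

(2, 2)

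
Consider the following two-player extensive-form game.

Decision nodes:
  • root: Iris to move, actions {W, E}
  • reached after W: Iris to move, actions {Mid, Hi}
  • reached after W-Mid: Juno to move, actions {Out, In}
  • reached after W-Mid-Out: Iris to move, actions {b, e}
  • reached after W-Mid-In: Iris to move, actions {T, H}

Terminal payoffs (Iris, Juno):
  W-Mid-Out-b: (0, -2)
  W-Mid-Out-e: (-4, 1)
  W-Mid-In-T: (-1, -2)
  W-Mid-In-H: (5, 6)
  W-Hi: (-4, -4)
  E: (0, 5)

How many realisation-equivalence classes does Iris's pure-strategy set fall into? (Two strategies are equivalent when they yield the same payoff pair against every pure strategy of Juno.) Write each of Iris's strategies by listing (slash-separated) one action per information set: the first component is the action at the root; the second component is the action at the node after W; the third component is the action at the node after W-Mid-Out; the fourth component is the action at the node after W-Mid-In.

Iris has 16 pure strategies: W/Mid/b/T, W/Mid/b/H, W/Mid/e/T, W/Mid/e/H, W/Hi/b/T, W/Hi/b/H, W/Hi/e/T, W/Hi/e/H, E/Mid/b/T, E/Mid/b/H, E/Mid/e/T, E/Mid/e/H, E/Hi/b/T, E/Hi/b/H, E/Hi/e/T, E/Hi/e/H. Columns: Out, In.
{W/Mid/b/T} → row (0,-2) (-1,-2)
{W/Mid/b/H} → row (0,-2) (5,6)
{W/Mid/e/T} → row (-4,1) (-1,-2)
{W/Mid/e/H} → row (-4,1) (5,6)
{W/Hi/b/T, W/Hi/b/H, W/Hi/e/T, W/Hi/e/H} → row (-4,-4) (-4,-4)
{E/Mid/b/T, E/Mid/b/H, E/Mid/e/T, E/Mid/e/H, E/Hi/b/T, E/Hi/b/H, E/Hi/e/T, E/Hi/e/H} → row (0,5) (0,5)
That's 6 distinct rows out of 16 strategies.

6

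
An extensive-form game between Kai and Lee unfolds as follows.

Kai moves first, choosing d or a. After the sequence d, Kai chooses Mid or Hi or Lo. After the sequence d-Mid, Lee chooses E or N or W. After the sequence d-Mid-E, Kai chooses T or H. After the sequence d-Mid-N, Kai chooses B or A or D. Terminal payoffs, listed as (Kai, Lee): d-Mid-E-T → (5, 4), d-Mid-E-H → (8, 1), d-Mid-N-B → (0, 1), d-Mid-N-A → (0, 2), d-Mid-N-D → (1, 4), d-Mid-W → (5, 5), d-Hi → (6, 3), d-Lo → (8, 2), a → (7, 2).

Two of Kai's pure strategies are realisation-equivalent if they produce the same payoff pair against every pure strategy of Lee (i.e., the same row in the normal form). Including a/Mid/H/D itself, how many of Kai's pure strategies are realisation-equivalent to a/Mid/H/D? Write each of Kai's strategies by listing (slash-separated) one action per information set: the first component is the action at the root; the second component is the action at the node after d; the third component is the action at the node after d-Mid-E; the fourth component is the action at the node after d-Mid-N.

18

Row for a/Mid/H/D (columns E, N, W): (7,2) (7,2) (7,2).
Under a/Mid/H/D, Kai's choice at the node after d and at the node after d-Mid-E and at the node after d-Mid-N can never be reached regardless of what Lee does, so varying those choices leaves every outcome unchanged.
Holding the reachable choices fixed and varying the unreachable ones freely already gives 3 × 2 × 3 = 18 equivalent strategies.
No other strategy reproduces this row, so those 18 are the full class: a/Mid/T/B, a/Mid/T/A, a/Mid/T/D, a/Mid/H/B, a/Mid/H/A, a/Mid/H/D, a/Hi/T/B, a/Hi/T/A, a/Hi/T/D, a/Hi/H/B, a/Hi/H/A, a/Hi/H/D, a/Lo/T/B, a/Lo/T/A, a/Lo/T/D, a/Lo/H/B, a/Lo/H/A, a/Lo/H/D.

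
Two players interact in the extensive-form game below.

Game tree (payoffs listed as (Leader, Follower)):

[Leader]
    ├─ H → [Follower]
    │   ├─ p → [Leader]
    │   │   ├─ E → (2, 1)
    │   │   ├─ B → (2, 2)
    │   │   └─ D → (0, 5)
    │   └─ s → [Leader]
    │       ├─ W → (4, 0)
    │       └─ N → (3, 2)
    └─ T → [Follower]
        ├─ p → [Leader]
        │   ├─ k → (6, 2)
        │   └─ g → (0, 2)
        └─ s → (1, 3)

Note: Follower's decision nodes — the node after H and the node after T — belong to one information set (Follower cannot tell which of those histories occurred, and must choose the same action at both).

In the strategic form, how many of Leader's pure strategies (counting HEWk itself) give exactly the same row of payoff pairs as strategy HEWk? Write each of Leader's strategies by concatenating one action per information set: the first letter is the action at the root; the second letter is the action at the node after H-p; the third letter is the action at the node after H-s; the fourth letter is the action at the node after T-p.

2

Row for HEWk (columns p, s): (2,1) (4,0).
Under HEWk, Leader's choice at the node after T-p can never be reached regardless of what Follower does, so varying those choices leaves every outcome unchanged.
Holding the reachable choices fixed and varying the unreachable one freely already gives 2 equivalent strategies.
No other strategy reproduces this row, so those 2 are the full class: HEWk, HEWg.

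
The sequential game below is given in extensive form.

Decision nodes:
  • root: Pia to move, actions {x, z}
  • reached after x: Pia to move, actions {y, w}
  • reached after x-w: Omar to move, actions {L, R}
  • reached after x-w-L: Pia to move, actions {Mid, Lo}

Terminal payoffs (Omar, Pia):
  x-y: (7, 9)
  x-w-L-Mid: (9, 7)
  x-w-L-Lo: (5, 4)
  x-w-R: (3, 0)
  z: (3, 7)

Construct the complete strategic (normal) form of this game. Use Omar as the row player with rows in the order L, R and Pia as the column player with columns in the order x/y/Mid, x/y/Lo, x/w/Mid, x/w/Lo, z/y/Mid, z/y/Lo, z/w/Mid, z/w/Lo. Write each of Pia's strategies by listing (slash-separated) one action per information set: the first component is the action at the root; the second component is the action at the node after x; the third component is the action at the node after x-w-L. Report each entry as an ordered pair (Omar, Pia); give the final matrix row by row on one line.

L: (7,9) (7,9) (9,7) (5,4) (3,7) (3,7) (3,7) (3,7) | R: (7,9) (7,9) (3,0) (3,0) (3,7) (3,7) (3,7) (3,7)

      x/y/Mid   x/y/Lo  x/w/Mid   x/w/Lo  z/y/Mid   z/y/Lo  z/w/Mid   z/w/Lo
   L    (7,9)    (7,9)    (9,7)    (5,4)    (3,7)    (3,7)    (3,7)    (3,7)
   R    (7,9)    (7,9)    (3,0)    (3,0)    (3,7)    (3,7)    (3,7)    (3,7)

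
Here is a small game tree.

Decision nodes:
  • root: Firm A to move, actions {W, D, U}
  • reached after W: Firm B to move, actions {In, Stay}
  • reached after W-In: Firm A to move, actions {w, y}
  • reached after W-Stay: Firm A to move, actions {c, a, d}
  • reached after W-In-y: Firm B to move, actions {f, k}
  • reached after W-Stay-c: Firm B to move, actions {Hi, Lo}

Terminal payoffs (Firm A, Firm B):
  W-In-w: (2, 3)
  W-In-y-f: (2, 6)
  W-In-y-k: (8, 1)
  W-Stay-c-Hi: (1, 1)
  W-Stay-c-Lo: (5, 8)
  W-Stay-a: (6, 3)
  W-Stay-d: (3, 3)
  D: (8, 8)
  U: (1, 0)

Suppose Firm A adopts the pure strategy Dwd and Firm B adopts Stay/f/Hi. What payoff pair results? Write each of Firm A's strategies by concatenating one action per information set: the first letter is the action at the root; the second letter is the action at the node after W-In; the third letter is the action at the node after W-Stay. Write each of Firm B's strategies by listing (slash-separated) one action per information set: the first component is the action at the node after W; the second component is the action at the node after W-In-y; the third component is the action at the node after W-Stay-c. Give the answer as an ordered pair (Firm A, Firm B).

Trace the play path from the root:
  Firm A plays D
→ terminal payoff (8, 8).
(Firm A's choice at the node after W-In is never reached on this path, so it doesn't affect the outcome.)

(8, 8)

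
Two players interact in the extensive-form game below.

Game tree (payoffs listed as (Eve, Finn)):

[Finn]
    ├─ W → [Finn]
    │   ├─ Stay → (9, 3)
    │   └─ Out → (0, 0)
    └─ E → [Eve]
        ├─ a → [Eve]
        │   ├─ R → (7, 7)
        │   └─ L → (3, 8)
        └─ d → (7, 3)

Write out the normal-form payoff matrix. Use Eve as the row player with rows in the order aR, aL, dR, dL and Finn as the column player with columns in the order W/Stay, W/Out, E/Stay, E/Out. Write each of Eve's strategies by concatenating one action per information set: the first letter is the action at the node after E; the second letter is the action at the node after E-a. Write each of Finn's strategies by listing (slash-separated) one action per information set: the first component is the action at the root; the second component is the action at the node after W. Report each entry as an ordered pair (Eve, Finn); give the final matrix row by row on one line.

Row aR: W/Stay→(9,3), W/Out→(0,0), E/Stay→(7,7), E/Out→(7,7)
Row aL: W/Stay→(9,3), W/Out→(0,0), E/Stay→(3,8), E/Out→(3,8)
Row dR: W/Stay→(9,3), W/Out→(0,0), E/Stay→(7,3), E/Out→(7,3)
Row dL: W/Stay→(9,3), W/Out→(0,0), E/Stay→(7,3), E/Out→(7,3)

aR: (9,3) (0,0) (7,7) (7,7) | aL: (9,3) (0,0) (3,8) (3,8) | dR: (9,3) (0,0) (7,3) (7,3) | dL: (9,3) (0,0) (7,3) (7,3)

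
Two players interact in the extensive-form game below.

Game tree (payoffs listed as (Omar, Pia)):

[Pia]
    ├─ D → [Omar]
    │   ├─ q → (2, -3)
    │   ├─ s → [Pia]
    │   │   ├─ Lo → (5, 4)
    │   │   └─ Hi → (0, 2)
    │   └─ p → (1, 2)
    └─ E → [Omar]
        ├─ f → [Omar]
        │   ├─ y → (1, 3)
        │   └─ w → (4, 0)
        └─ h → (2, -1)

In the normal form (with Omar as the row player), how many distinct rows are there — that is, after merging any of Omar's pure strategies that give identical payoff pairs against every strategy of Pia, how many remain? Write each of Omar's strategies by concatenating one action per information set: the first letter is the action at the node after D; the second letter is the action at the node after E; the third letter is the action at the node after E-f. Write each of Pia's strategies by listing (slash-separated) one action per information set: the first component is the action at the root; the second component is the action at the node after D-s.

Omar has 12 pure strategies: qfy, qfw, qhy, qhw, sfy, sfw, shy, shw, pfy, pfw, phy, phw. Columns: D/Lo, D/Hi, E/Lo, E/Hi.
{qfy} → row (2,-3) (2,-3) (1,3) (1,3)
{qfw} → row (2,-3) (2,-3) (4,0) (4,0)
{qhy, qhw} → row (2,-3) (2,-3) (2,-1) (2,-1)
{sfy} → row (5,4) (0,2) (1,3) (1,3)
{sfw} → row (5,4) (0,2) (4,0) (4,0)
{shy, shw} → row (5,4) (0,2) (2,-1) (2,-1)
{pfy} → row (1,2) (1,2) (1,3) (1,3)
{pfw} → row (1,2) (1,2) (4,0) (4,0)
{phy, phw} → row (1,2) (1,2) (2,-1) (2,-1)
That's 9 distinct rows out of 12 strategies.

9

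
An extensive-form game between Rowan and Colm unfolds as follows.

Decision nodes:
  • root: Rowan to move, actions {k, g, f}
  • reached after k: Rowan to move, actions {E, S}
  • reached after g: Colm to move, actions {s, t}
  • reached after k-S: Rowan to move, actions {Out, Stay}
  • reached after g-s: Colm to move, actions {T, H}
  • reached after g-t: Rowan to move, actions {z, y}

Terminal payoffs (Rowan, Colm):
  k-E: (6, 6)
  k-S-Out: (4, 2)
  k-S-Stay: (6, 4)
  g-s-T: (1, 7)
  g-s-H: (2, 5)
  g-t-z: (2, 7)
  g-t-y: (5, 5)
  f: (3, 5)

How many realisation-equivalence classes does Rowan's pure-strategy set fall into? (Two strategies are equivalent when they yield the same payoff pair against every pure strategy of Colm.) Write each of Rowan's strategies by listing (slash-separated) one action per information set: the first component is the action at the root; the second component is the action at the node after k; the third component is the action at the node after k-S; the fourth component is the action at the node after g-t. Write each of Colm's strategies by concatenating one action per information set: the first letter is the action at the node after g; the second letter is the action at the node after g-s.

Rowan has 24 pure strategies: k/E/Out/z, k/E/Out/y, k/E/Stay/z, k/E/Stay/y, k/S/Out/z, k/S/Out/y, k/S/Stay/z, k/S/Stay/y, g/E/Out/z, g/E/Out/y, g/E/Stay/z, g/E/Stay/y, g/S/Out/z, g/S/Out/y, g/S/Stay/z, g/S/Stay/y, f/E/Out/z, f/E/Out/y, f/E/Stay/z, f/E/Stay/y, f/S/Out/z, f/S/Out/y, f/S/Stay/z, f/S/Stay/y. Columns: sT, sH, tT, tH.
{k/E/Out/z, k/E/Out/y, k/E/Stay/z, k/E/Stay/y} → row (6,6) (6,6) (6,6) (6,6)
{k/S/Out/z, k/S/Out/y} → row (4,2) (4,2) (4,2) (4,2)
{k/S/Stay/z, k/S/Stay/y} → row (6,4) (6,4) (6,4) (6,4)
{g/E/Out/z, g/E/Stay/z, g/S/Out/z, g/S/Stay/z} → row (1,7) (2,5) (2,7) (2,7)
{g/E/Out/y, g/E/Stay/y, g/S/Out/y, g/S/Stay/y} → row (1,7) (2,5) (5,5) (5,5)
{f/E/Out/z, f/E/Out/y, f/E/Stay/z, f/E/Stay/y, f/S/Out/z, f/S/Out/y, f/S/Stay/z, f/S/Stay/y} → row (3,5) (3,5) (3,5) (3,5)
That's 6 distinct rows out of 24 strategies.

6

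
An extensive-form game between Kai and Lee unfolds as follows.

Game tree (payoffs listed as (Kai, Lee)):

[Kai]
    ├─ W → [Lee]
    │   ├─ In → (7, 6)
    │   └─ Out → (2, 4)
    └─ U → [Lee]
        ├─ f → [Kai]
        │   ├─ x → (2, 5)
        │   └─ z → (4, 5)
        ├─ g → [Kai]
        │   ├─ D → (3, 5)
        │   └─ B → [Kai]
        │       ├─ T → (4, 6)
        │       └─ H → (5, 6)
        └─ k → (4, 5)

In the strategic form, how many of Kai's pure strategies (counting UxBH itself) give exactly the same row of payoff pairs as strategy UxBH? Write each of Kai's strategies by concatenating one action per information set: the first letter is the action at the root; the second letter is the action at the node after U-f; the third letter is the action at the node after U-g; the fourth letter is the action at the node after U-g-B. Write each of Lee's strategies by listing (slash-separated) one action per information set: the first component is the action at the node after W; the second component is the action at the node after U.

1

Row for UxBH (columns In/f, In/g, In/k, Out/f, Out/g, Out/k): (2,5) (5,6) (4,5) (2,5) (5,6) (4,5).
Every one of Kai's information sets is on the play path for some reply by Lee when Kai follows UxBH.
Changing the action at any of them therefore changes at least one column, so only UxBH itself gives this row.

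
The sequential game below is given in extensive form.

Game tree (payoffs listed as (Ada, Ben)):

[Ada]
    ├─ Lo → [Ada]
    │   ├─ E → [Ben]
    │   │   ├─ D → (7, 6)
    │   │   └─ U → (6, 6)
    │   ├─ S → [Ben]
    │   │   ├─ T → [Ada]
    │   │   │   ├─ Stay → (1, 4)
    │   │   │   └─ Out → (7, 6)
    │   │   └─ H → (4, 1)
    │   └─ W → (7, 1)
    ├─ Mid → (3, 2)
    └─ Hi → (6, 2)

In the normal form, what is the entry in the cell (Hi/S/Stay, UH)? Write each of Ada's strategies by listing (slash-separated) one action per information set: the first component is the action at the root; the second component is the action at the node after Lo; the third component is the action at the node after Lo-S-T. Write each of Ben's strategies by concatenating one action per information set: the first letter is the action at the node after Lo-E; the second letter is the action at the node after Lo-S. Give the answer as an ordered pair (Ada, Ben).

Trace the play path from the root:
  Ada plays Hi
→ terminal payoff (6, 2).
(Ada's choice at the node after Lo is never reached on this path, so it doesn't affect the outcome.)

(6, 2)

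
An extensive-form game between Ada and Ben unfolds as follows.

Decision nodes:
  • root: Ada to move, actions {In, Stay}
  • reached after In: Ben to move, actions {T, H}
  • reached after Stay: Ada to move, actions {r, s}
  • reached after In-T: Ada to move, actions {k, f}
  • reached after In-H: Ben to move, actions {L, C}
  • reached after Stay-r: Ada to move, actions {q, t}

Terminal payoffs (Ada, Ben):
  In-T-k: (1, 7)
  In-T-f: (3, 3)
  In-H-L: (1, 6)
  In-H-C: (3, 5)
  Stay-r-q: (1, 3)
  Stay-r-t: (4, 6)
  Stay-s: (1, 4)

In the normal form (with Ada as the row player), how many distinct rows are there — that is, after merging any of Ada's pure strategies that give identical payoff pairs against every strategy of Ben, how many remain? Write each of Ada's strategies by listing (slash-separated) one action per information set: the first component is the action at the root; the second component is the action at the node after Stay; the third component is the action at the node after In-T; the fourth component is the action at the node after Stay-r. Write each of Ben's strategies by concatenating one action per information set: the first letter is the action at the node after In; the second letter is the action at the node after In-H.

5

Ada has 16 pure strategies: In/r/k/q, In/r/k/t, In/r/f/q, In/r/f/t, In/s/k/q, In/s/k/t, In/s/f/q, In/s/f/t, Stay/r/k/q, Stay/r/k/t, Stay/r/f/q, Stay/r/f/t, Stay/s/k/q, Stay/s/k/t, Stay/s/f/q, Stay/s/f/t. Columns: TL, TC, HL, HC.
{In/r/k/q, In/r/k/t, In/s/k/q, In/s/k/t} → row (1,7) (1,7) (1,6) (3,5)
{In/r/f/q, In/r/f/t, In/s/f/q, In/s/f/t} → row (3,3) (3,3) (1,6) (3,5)
{Stay/r/k/q, Stay/r/f/q} → row (1,3) (1,3) (1,3) (1,3)
{Stay/r/k/t, Stay/r/f/t} → row (4,6) (4,6) (4,6) (4,6)
{Stay/s/k/q, Stay/s/k/t, Stay/s/f/q, Stay/s/f/t} → row (1,4) (1,4) (1,4) (1,4)
That's 5 distinct rows out of 16 strategies.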